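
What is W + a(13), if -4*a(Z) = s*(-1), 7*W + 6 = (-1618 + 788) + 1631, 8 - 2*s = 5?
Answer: 6381/56 ≈ 113.95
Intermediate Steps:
s = 3/2 (s = 4 - 1/2*5 = 4 - 5/2 = 3/2 ≈ 1.5000)
W = 795/7 (W = -6/7 + ((-1618 + 788) + 1631)/7 = -6/7 + (-830 + 1631)/7 = -6/7 + (1/7)*801 = -6/7 + 801/7 = 795/7 ≈ 113.57)
a(Z) = 3/8 (a(Z) = -3*(-1)/8 = -1/4*(-3/2) = 3/8)
W + a(13) = 795/7 + 3/8 = 6381/56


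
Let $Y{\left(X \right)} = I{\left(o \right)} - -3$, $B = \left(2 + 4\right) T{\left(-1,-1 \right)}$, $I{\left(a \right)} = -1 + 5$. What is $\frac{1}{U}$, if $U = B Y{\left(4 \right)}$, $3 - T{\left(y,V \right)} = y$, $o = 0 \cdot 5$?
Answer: $\frac{1}{168} \approx 0.0059524$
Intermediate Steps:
$o = 0$
$T{\left(y,V \right)} = 3 - y$
$I{\left(a \right)} = 4$
$B = 24$ ($B = \left(2 + 4\right) \left(3 - -1\right) = 6 \left(3 + 1\right) = 6 \cdot 4 = 24$)
$Y{\left(X \right)} = 7$ ($Y{\left(X \right)} = 4 - -3 = 4 + 3 = 7$)
$U = 168$ ($U = 24 \cdot 7 = 168$)
$\frac{1}{U} = \frac{1}{168}$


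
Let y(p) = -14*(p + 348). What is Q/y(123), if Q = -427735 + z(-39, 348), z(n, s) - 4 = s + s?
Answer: 20335/314 ≈ 64.761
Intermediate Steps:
z(n, s) = 4 + 2*s (z(n, s) = 4 + (s + s) = 4 + 2*s)
y(p) = -4872 - 14*p (y(p) = -14*(348 + p) = -4872 - 14*p)
Q = -427035 (Q = -427735 + (4 + 2*348) = -427735 + (4 + 696) = -427735 + 700 = -427035)
Q/y(123) = -427035/(-4872 - 14*123) = -427035/(-4872 - 1722) = -427035/(-6594) = -427035*(-1/6594) = 20335/314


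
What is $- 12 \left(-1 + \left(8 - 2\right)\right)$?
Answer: $-60$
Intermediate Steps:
$- 12 \left(-1 + \left(8 - 2\right)\right) = - 12 \left(-1 + 6\right) = \left(-12\right) 5 = -60$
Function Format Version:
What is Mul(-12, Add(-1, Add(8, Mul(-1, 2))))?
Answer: -60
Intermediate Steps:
Mul(-12, Add(-1, Add(8, Mul(-1, 2)))) = Mul(-12, Add(-1, Add(8, -2))) = Mul(-12, Add(-1, 6)) = Mul(-12, 5) = -60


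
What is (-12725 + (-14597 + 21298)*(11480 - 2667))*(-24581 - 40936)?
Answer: -3868332548196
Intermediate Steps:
(-12725 + (-14597 + 21298)*(11480 - 2667))*(-24581 - 40936) = (-12725 + 6701*8813)*(-65517) = (-12725 + 59055913)*(-65517) = 59043188*(-65517) = -3868332548196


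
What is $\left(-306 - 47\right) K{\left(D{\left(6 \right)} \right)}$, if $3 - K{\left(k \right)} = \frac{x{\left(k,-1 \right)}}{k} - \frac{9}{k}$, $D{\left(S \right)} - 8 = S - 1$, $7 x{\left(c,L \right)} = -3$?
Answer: $- \frac{119667}{91} \approx -1315.0$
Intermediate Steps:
$x{\left(c,L \right)} = - \frac{3}{7}$ ($x{\left(c,L \right)} = \frac{1}{7} \left(-3\right) = - \frac{3}{7}$)
$D{\left(S \right)} = 7 + S$ ($D{\left(S \right)} = 8 + \left(S - 1\right) = 8 + \left(-1 + S\right) = 7 + S$)
$K{\left(k \right)} = 3 + \frac{66}{7 k}$ ($K{\left(k \right)} = 3 - \left(- \frac{3}{7 k} - \frac{9}{k}\right) = 3 - - \frac{66}{7 k} = 3 + \frac{66}{7 k}$)
$\left(-306 - 47\right) K{\left(D{\left(6 \right)} \right)} = \left(-306 - 47\right) \left(3 + \frac{66}{7 \left(7 + 6\right)}\right) = - 353 \left(3 + \frac{66}{7 \cdot 13}\right) = - 353 \left(3 + \frac{66}{7} \cdot \frac{1}{13}\right) = - 353 \left(3 + \frac{66}{91}\right) = \left(-353\right) \frac{339}{91} = - \frac{119667}{91}$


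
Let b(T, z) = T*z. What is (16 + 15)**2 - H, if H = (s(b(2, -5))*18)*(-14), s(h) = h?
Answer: -1559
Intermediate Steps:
H = 2520 (H = ((2*(-5))*18)*(-14) = -10*18*(-14) = -180*(-14) = 2520)
(16 + 15)**2 - H = (16 + 15)**2 - 1*2520 = 31**2 - 2520 = 961 - 2520 = -1559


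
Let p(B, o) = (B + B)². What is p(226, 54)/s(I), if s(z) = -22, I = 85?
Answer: -102152/11 ≈ -9286.5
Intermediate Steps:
p(B, o) = 4*B² (p(B, o) = (2*B)² = 4*B²)
p(226, 54)/s(I) = (4*226²)/(-22) = (4*51076)*(-1/22) = 204304*(-1/22) = -102152/11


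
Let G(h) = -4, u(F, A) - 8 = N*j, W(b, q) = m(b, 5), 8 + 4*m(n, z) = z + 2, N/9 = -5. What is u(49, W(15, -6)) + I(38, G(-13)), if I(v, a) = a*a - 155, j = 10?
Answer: -581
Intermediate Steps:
N = -45 (N = 9*(-5) = -45)
m(n, z) = -3/2 + z/4 (m(n, z) = -2 + (z + 2)/4 = -2 + (2 + z)/4 = -2 + (½ + z/4) = -3/2 + z/4)
W(b, q) = -¼ (W(b, q) = -3/2 + (¼)*5 = -3/2 + 5/4 = -¼)
u(F, A) = -442 (u(F, A) = 8 - 45*10 = 8 - 450 = -442)
I(v, a) = -155 + a² (I(v, a) = a² - 155 = -155 + a²)
u(49, W(15, -6)) + I(38, G(-13)) = -442 + (-155 + (-4)²) = -442 + (-155 + 16) = -442 - 139 = -581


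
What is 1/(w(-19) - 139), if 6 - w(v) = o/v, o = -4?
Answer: -19/2531 ≈ -0.0075069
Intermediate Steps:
w(v) = 6 + 4/v (w(v) = 6 - (-4)/v = 6 + 4/v)
1/(w(-19) - 139) = 1/((6 + 4/(-19)) - 139) = 1/((6 + 4*(-1/19)) - 139) = 1/((6 - 4/19) - 139) = 1/(110/19 - 139) = 1/(-2531/19) = -19/2531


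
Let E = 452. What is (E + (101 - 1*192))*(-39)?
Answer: -14079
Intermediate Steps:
(E + (101 - 1*192))*(-39) = (452 + (101 - 1*192))*(-39) = (452 + (101 - 192))*(-39) = (452 - 91)*(-39) = 361*(-39) = -14079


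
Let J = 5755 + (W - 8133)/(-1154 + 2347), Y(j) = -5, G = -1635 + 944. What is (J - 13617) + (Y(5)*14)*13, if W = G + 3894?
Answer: -10469926/1193 ≈ -8776.1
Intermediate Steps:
G = -691
W = 3203 (W = -691 + 3894 = 3203)
J = 6860785/1193 (J = 5755 + (3203 - 8133)/(-1154 + 2347) = 5755 - 4930/1193 = 6860785/1193 ≈ 5750.9)
(J - 13617) + (Y(5)*14)*13 = (6860785/1193 - 13617) - 5*14*13 = -9384296/1193 - 70*13 = -9384296/1193 - 910 = -10469926/1193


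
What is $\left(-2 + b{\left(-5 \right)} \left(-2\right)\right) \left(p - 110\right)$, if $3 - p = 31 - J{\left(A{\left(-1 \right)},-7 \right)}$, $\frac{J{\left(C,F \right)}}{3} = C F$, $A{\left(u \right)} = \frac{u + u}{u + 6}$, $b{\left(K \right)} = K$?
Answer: $- \frac{5184}{5} \approx -1036.8$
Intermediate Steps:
$A{\left(u \right)} = \frac{2 u}{6 + u}$
$J{\left(C,F \right)} = 3 C F$
$p = - \frac{98}{5}$ ($p = 3 - \left(31 - 3 \cdot 2 \left(-1\right) \frac{1}{6 - 1} \left(-7\right)\right) = 3 - \left(31 - 3 \cdot 2 \left(-1\right) \frac{1}{5} \left(-7\right)\right) = 3 - \left(31 - 3 \left(- \frac{2}{5}\right) \left(-7\right)\right) = 3 - \left(31 - \frac{42}{5}\right) = 3 - \frac{113}{5} = - \frac{98}{5} \approx -19.6$)
$\left(-2 + b{\left(-5 \right)} \left(-2\right)\right) \left(p - 110\right) = \left(-2 - -10\right) \left(- \frac{98}{5} - 110\right) = \left(-2 + 10\right) \left(- \frac{648}{5}\right) = 8 \left(- \frac{648}{5}\right) = - \frac{5184}{5}$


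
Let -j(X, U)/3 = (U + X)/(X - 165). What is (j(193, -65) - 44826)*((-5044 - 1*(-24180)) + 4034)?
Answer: -1038936180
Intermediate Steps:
j(X, U) = -3*(U + X)/(-165 + X) (j(X, U) = -3*(U + X)/(X - 165) = -3*(U + X)/(-165 + X))
(j(193, -65) - 44826)*((-5044 - 1*(-24180)) + 4034) = (3*(-1*(-65) - 1*193)/(-165 + 193) - 44826)*((-5044 - 1*(-24180)) + 4034) = (3*(65 - 193)/28 - 44826)*((-5044 + 24180) + 4034) = (3*(1/28)*(-128) - 44826)*(19136 + 4034) = (-96/7 - 44826)*23170 = -313878/7*23170 = -1038936180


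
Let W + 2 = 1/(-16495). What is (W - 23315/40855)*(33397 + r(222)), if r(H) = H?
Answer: -11648500932874/134780645 ≈ -86426.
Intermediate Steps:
W = -32991/16495 (W = -2 + 1/(-16495) = -2 - 1/16495 = -32991/16495 ≈ -2.0001)
(W - 23315/40855)*(33397 + r(222)) = (-32991/16495 - 23315/40855)*(33397 + 222) = (-32991/16495 - 23315*1/40855)*33619 = (-32991/16495 - 4663/8171)*33619 = -346485646/134780645*33619 = -11648500932874/134780645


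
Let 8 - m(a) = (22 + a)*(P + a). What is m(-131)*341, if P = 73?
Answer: -2153074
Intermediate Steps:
m(a) = 8 - (22 + a)*(73 + a)
m(-131)*341 = (-1598 - 1*(-131)² - 95*(-131))*341 = (-1598 - 1*17161 + 12445)*341 = (-1598 - 17161 + 12445)*341 = -6314*341 = -2153074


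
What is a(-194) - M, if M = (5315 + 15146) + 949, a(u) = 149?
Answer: -21261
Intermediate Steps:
M = 21410 (M = 20461 + 949 = 21410)
a(-194) - M = 149 - 1*21410 = 149 - 21410 = -21261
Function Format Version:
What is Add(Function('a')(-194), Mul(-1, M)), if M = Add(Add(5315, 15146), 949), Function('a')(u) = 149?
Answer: -21261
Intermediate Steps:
M = 21410 (M = Add(20461, 949) = 21410)
Add(Function('a')(-194), Mul(-1, M)) = Add(149, Mul(-1, 21410)) = Add(149, -21410) = -21261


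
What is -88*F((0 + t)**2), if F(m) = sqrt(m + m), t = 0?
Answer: 0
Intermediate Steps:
F(m) = sqrt(2)*sqrt(m) (F(m) = sqrt(2*m) = sqrt(2)*sqrt(m))
-88*F((0 + t)**2) = -88*sqrt(2)*sqrt((0 + 0)**2) = -88*sqrt(2)*sqrt(0**2) = -88*sqrt(2)*sqrt(0) = -88*sqrt(2)*0 = -88*0 = 0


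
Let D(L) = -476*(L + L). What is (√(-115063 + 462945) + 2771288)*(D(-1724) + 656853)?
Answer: 6368699724088 + 71241131*√362 ≈ 6.3701e+12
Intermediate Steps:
D(L) = -952*L
(√(-115063 + 462945) + 2771288)*(D(-1724) + 656853) = (√(-115063 + 462945) + 2771288)*(-952*(-1724) + 656853) = (√347882 + 2771288)*(1641248 + 656853) = (31*√362 + 2771288)*2298101 = (2771288 + 31*√362)*2298101 = 6368699724088 + 71241131*√362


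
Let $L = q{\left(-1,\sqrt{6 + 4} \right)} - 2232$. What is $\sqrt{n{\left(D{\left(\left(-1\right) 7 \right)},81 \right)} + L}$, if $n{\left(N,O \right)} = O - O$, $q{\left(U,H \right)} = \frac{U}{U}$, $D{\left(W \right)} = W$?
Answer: $i \sqrt{2231} \approx 47.233 i$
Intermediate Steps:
$q{\left(U,H \right)} = 1$
$n{\left(N,O \right)} = 0$
$L = -2231$ ($L = 1 - 2232 = -2231$)
$\sqrt{n{\left(D{\left(\left(-1\right) 7 \right)},81 \right)} + L} = \sqrt{0 - 2231} = \sqrt{-2231} = i \sqrt{2231}$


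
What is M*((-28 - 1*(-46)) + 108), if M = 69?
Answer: 8694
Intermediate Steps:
M*((-28 - 1*(-46)) + 108) = 69*((-28 - 1*(-46)) + 108) = 69*((-28 + 46) + 108) = 69*(18 + 108) = 69*126 = 8694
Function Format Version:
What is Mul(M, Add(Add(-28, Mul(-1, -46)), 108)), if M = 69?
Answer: 8694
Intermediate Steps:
Mul(M, Add(Add(-28, Mul(-1, -46)), 108)) = Mul(69, Add(Add(-28, Mul(-1, -46)), 108)) = Mul(69, Add(Add(-28, 46), 108)) = Mul(69, Add(18, 108)) = Mul(69, 126) = 8694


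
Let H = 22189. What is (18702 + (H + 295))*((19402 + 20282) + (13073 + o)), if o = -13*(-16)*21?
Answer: 2352750250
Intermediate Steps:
o = 4368 (o = 208*21 = 4368)
(18702 + (H + 295))*((19402 + 20282) + (13073 + o)) = (18702 + (22189 + 295))*((19402 + 20282) + (13073 + 4368)) = (18702 + 22484)*(39684 + 17441) = 41186*57125 = 2352750250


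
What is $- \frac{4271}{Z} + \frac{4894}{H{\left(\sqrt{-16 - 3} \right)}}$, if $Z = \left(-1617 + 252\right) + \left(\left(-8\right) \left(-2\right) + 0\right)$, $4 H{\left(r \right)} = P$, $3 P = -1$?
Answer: $- \frac{79219801}{1349} \approx -58725.0$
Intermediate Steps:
$P = - \frac{1}{3}$ ($P = \frac{1}{3} \left(-1\right) = - \frac{1}{3} \approx -0.33333$)
$H{\left(r \right)} = - \frac{1}{12}$ ($H{\left(r \right)} = \frac{1}{4} \left(- \frac{1}{3}\right) = - \frac{1}{12}$)
$Z = -1349$ ($Z = -1365 + \left(16 + 0\right) = -1365 + 16 = -1349$)
$- \frac{4271}{Z} + \frac{4894}{H{\left(\sqrt{-16 - 3} \right)}} = - \frac{4271}{-1349} + \frac{4894}{- \frac{1}{12}} = \left(-4271\right) \left(- \frac{1}{1349}\right) + 4894 \left(-12\right) = \frac{4271}{1349} - 58728 = - \frac{79219801}{1349}$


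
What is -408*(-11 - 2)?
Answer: 5304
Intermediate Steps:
-408*(-11 - 2) = -408*(-13) = -24*(-221) = 5304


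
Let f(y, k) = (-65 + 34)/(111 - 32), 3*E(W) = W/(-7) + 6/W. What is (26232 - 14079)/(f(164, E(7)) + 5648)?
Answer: 960087/446161 ≈ 2.1519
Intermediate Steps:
E(W) = 2/W - W/21 (E(W) = (W/(-7) + 6/W)/3 = (W*(-⅐) + 6/W)/3 = (-W/7 + 6/W)/3 = (6/W - W/7)/3 = 2/W - W/21)
f(y, k) = -31/79
(26232 - 14079)/(f(164, E(7)) + 5648) = (26232 - 14079)/(-31/79 + 5648) = 12153/(446161/79) = 12153*(79/446161) = 960087/446161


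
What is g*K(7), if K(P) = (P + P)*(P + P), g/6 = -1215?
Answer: -1428840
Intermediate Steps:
g = -7290 (g = 6*(-1215) = -7290)
K(P) = 4*P² (K(P) = (2*P)*(2*P) = 4*P²)
g*K(7) = -29160*7² = -29160*49 = -7290*196 = -1428840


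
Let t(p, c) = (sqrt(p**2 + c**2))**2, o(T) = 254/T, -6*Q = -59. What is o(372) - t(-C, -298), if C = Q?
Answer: -99212413/1116 ≈ -88900.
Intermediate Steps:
Q = 59/6 (Q = -1/6*(-59) = 59/6 ≈ 9.8333)
C = 59/6 ≈ 9.8333
t(p, c) = c**2 + p**2 (t(p, c) = (sqrt(c**2 + p**2))**2 = c**2 + p**2)
o(372) - t(-C, -298) = 254/372 - ((-298)**2 + (-1*59/6)**2) = 254*(1/372) - (88804 + (-59/6)**2) = 127/186 - (88804 + 3481/36) = 127/186 - 1*3200425/36 = 127/186 - 3200425/36 = -99212413/1116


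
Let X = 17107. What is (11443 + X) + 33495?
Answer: 62045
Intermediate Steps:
(11443 + X) + 33495 = (11443 + 17107) + 33495 = 28550 + 33495 = 62045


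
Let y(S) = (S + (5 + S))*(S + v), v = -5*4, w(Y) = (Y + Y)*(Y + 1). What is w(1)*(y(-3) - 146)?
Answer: -492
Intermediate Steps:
w(Y) = 2*Y*(1 + Y) (w(Y) = (2*Y)*(1 + Y) = 2*Y*(1 + Y))
v = -20
y(S) = (-20 + S)*(5 + 2*S) (y(S) = (S + (5 + S))*(S - 20) = (5 + 2*S)*(-20 + S) = (-20 + S)*(5 + 2*S))
w(1)*(y(-3) - 146) = (2*1*(1 + 1))*((-100 - 35*(-3) + 2*(-3)²) - 146) = (2*1*2)*((-100 + 105 + 2*9) - 146) = 4*((-100 + 105 + 18) - 146) = 4*(23 - 146) = 4*(-123) = -492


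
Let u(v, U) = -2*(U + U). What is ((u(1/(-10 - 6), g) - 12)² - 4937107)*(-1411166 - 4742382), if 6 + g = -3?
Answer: 30377180461988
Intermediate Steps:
g = -9 (g = -6 - 3 = -9)
u(v, U) = -4*U
((u(1/(-10 - 6), g) - 12)² - 4937107)*(-1411166 - 4742382) = ((-4*(-9) - 12)² - 4937107)*(-1411166 - 4742382) = ((36 - 12)² - 4937107)*(-6153548) = (24² - 4937107)*(-6153548) = (576 - 4937107)*(-6153548) = -4936531*(-6153548) = 30377180461988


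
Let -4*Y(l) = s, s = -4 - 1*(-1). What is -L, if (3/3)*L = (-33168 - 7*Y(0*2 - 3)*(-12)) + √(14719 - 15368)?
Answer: 33105 - I*√649 ≈ 33105.0 - 25.475*I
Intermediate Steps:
s = -3 (s = -4 + 1 = -3)
Y(l) = ¾ (Y(l) = -¼*(-3) = ¾)
L = -33105 + I*√649 (L = (-33168 - 7*¾*(-12)) + √(14719 - 15368) = (-33168 - 21/4*(-12)) + √(-649) = (-33168 + 63) + I*√649 = -33105 + I*√649 ≈ -33105.0 + 25.475*I)
-L = -(-33105 + I*√649) = 33105 - I*√649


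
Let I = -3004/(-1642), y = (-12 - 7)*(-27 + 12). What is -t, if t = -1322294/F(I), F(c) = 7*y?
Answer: 1322294/1995 ≈ 662.80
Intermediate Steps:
y = 285 (y = -19*(-15) = 285)
I = 1502/821 (I = -3004*(-1/1642) = 1502/821 ≈ 1.8295)
F(c) = 1995 (F(c) = 7*285 = 1995)
t = -1322294/1995 ≈ -662.80
-t = -1*(-1322294/1995) = 1322294/1995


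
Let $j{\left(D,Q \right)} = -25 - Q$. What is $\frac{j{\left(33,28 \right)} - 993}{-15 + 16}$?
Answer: $-1046$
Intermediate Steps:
$\frac{j{\left(33,28 \right)} - 993}{-15 + 16} = \frac{\left(-25 - 28\right) - 993}{-15 + 16} = \frac{\left(-25 - 28\right) - 993}{1} = \left(-53 - 993\right) 1 = \left(-1046\right) 1 = -1046$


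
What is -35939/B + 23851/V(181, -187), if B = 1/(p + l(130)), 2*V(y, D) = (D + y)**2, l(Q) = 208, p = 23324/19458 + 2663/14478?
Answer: -58875472538894/7825359 ≈ -7.5237e+6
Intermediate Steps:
p = 64916921/46952154 (p = 23324*(1/19458) + 2663*(1/14478) = 11662/9729 + 2663/14478 = 64916921/46952154 ≈ 1.3826)
V(y, D) = (D + y)**2/2
B = 46952154/9830964953 (B = 1/(64916921/46952154 + 208) = 1/(9830964953/46952154) = 46952154/9830964953 ≈ 0.0047759)
-35939/B + 23851/V(181, -187) = -35939/46952154/9830964953 + 23851/(((-187 + 181)**2/2)) = -35939*9830964953/46952154 + 23851/(((1/2)*(-6)**2)) = -353315049445867/46952154 + 23851/(((1/2)*36)) = -353315049445867/46952154 + 23851/18 = -58875472538894/7825359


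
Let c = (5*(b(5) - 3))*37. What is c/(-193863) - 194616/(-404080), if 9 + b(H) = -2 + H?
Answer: 1600068117/3264006710 ≈ 0.49022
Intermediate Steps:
b(H) = -11 + H (b(H) = -9 + (-2 + H) = -11 + H)
c = -1665 (c = (5*((-11 + 5) - 3))*37 = (5*(-6 - 3))*37 = (5*(-9))*37 = -45*37 = -1665)
c/(-193863) - 194616/(-404080) = -1665/(-193863) - 194616/(-404080) = -1665*(-1/193863) - 194616*(-1/404080) = 555/64621 + 24327/50510 = 1600068117/3264006710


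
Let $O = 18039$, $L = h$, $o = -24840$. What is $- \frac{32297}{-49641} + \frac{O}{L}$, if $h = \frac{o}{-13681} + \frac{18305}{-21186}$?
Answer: $\frac{259558166092330229}{13692453946935} \approx 18956.0$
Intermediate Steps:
$h = \frac{275829535}{289845666}$ ($h = - \frac{24840}{-13681} + \frac{18305}{-21186} = \left(-24840\right) \left(- \frac{1}{13681}\right) + 18305 \left(- \frac{1}{21186}\right) = \frac{24840}{13681} - \frac{18305}{21186} = \frac{275829535}{289845666} \approx 0.95164$)
$L = \frac{275829535}{289845666} \approx 0.95164$
$- \frac{32297}{-49641} + \frac{O}{L} = - \frac{32297}{-49641} + \frac{18039}{\frac{275829535}{289845666}} = \left(-32297\right) \left(- \frac{1}{49641}\right) + 18039 \cdot \frac{289845666}{275829535} = \frac{32297}{49641} + \frac{5228525968974}{275829535} = \frac{259558166092330229}{13692453946935}$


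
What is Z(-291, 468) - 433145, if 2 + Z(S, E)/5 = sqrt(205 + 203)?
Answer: -433155 + 10*sqrt(102) ≈ -4.3305e+5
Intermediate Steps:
Z(S, E) = -10 + 10*sqrt(102) (Z(S, E) = -10 + 5*sqrt(205 + 203) = -10 + 5*sqrt(408) = -10 + 5*(2*sqrt(102)) = -10 + 10*sqrt(102))
Z(-291, 468) - 433145 = (-10 + 10*sqrt(102)) - 433145 = -433155 + 10*sqrt(102)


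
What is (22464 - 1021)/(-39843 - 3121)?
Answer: -21443/42964 ≈ -0.49909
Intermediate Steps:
(22464 - 1021)/(-39843 - 3121) = 21443/(-42964) = 21443*(-1/42964) = -21443/42964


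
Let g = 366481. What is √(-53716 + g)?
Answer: √312765 ≈ 559.25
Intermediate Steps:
√(-53716 + g) = √(-53716 + 366481) = √312765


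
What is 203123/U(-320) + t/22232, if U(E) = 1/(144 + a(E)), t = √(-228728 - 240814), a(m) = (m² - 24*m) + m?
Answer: 22324030192 + I*√469542/22232 ≈ 2.2324e+10 + 0.030822*I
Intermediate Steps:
a(m) = m² - 23*m
t = I*√469542 (t = √(-469542) = I*√469542 ≈ 685.23*I)
U(E) = 1/(144 + E*(-23 + E))
203123/U(-320) + t/22232 = 203123/(1/(144 - 320*(-23 - 320))) + (I*√469542)/22232 = 203123/(1/(144 - 320*(-343))) + (I*√469542)*(1/22232) = 203123/(1/(144 + 109760)) + I*√469542/22232 = 203123/(1/109904) + I*√469542/22232 = 203123*109904 + I*√469542/22232 = 22324030192 + I*√469542/22232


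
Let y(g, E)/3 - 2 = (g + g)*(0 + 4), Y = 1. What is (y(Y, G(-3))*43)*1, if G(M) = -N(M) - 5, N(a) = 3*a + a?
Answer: 1290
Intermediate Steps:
N(a) = 4*a
G(M) = -5 - 4*M (G(M) = -4*M - 5 = -5 - 4*M)
y(g, E) = 6 + 24*g (y(g, E) = 6 + 3*((g + g)*(0 + 4)) = 6 + 3*((2*g)*4) = 6 + 3*(8*g) = 6 + 24*g)
(y(Y, G(-3))*43)*1 = ((6 + 24*1)*43)*1 = ((6 + 24)*43)*1 = (30*43)*1 = 1290*1 = 1290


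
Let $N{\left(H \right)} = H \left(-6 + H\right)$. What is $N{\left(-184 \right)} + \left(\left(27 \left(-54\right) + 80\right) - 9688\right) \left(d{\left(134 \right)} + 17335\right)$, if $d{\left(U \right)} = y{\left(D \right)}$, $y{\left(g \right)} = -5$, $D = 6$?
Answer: $-191738820$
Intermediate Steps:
$d{\left(U \right)} = -5$
$N{\left(-184 \right)} + \left(\left(27 \left(-54\right) + 80\right) - 9688\right) \left(d{\left(134 \right)} + 17335\right) = - 184 \left(-6 - 184\right) + \left(\left(27 \left(-54\right) + 80\right) - 9688\right) \left(-5 + 17335\right) = \left(-184\right) \left(-190\right) + \left(\left(-1458 + 80\right) - 9688\right) 17330 = 34960 + \left(-1378 - 9688\right) 17330 = 34960 - 191773780 = -191738820$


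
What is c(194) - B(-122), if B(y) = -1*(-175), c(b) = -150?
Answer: -325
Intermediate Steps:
B(y) = 175
c(194) - B(-122) = -150 - 1*175 = -150 - 175 = -325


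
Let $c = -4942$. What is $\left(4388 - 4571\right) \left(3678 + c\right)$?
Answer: $231312$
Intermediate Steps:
$\left(4388 - 4571\right) \left(3678 + c\right) = \left(4388 - 4571\right) \left(3678 - 4942\right) = \left(-183\right) \left(-1264\right) = 231312$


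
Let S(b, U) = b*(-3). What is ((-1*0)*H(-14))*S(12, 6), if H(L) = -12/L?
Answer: 0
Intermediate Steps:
S(b, U) = -3*b
((-1*0)*H(-14))*S(12, 6) = ((-1*0)*(-12/(-14)))*(-3*12) = (0*(-12*(-1/14)))*(-36) = (0*(6/7))*(-36) = 0*(-36) = 0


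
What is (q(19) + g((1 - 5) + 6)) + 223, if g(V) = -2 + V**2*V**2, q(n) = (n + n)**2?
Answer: 1681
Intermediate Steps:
q(n) = 4*n**2 (q(n) = (2*n)**2 = 4*n**2)
g(V) = -2 + V**4
(q(19) + g((1 - 5) + 6)) + 223 = (4*19**2 + (-2 + ((1 - 5) + 6)**4)) + 223 = (4*361 + (-2 + (-4 + 6)**4)) + 223 = (1444 + (-2 + 2**4)) + 223 = (1444 + (-2 + 16)) + 223 = (1444 + 14) + 223 = 1458 + 223 = 1681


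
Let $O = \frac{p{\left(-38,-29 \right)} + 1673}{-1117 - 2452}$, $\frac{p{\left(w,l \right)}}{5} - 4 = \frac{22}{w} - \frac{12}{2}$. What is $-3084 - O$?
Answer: $- \frac{209097582}{67811} \approx -3083.5$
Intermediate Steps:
$p{\left(w,l \right)} = -10 + \frac{110}{w}$ ($p{\left(w,l \right)} = 20 + 5 \left(\frac{22}{w} - \frac{12}{2}\right) = 20 + 5 \left(\frac{22}{w} - 6\right) = 20 + 5 \left(-6 + \frac{22}{w}\right) = 20 - \left(30 - \frac{110}{w}\right) = -10 + \frac{110}{w}$)
$O = - \frac{31542}{67811}$ ($O = \frac{\left(-10 + \frac{110}{-38}\right) + 1673}{-1117 - 2452} = \frac{\left(-10 + 110 \left(- \frac{1}{38}\right)\right) + 1673}{-3569} = \left(\left(-10 - \frac{55}{19}\right) + 1673\right) \left(- \frac{1}{3569}\right) = \left(- \frac{245}{19} + 1673\right) \left(- \frac{1}{3569}\right) = \frac{31542}{19} \left(- \frac{1}{3569}\right) = - \frac{31542}{67811} \approx -0.46515$)
$-3084 - O = -3084 - - \frac{31542}{67811} = -3084 + \frac{31542}{67811} = - \frac{209097582}{67811}$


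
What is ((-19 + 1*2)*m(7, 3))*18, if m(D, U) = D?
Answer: -2142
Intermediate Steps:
((-19 + 1*2)*m(7, 3))*18 = ((-19 + 1*2)*7)*18 = ((-19 + 2)*7)*18 = -17*7*18 = -119*18 = -2142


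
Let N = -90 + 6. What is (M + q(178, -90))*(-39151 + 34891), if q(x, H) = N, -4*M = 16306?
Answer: 17723730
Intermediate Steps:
M = -8153/2 (M = -1/4*16306 = -8153/2 ≈ -4076.5)
N = -84
q(x, H) = -84
(M + q(178, -90))*(-39151 + 34891) = (-8153/2 - 84)*(-39151 + 34891) = -8321/2*(-4260) = 17723730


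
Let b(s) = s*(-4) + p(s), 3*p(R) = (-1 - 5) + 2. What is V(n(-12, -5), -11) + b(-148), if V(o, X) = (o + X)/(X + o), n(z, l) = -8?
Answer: 1775/3 ≈ 591.67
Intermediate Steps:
p(R) = -4/3 (p(R) = ((-1 - 5) + 2)/3 = (-6 + 2)/3 = (1/3)*(-4) = -4/3)
V(o, X) = 1 (V(o, X) = (X + o)/(X + o) = 1)
b(s) = -4/3 - 4*s (b(s) = s*(-4) - 4/3 = -4*s - 4/3 = -4/3 - 4*s)
V(n(-12, -5), -11) + b(-148) = 1 + (-4/3 - 4*(-148)) = 1 + (-4/3 + 592) = 1 + 1772/3 = 1775/3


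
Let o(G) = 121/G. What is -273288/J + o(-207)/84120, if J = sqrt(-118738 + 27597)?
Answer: -121/17412840 + 273288*I*sqrt(91141)/91141 ≈ -6.9489e-6 + 905.24*I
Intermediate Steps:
J = I*sqrt(91141) (J = sqrt(-91141) = I*sqrt(91141) ≈ 301.9*I)
-273288/J + o(-207)/84120 = -273288*(-I*sqrt(91141)/91141) + (121/(-207))/84120 = -(-273288)*I*sqrt(91141)/91141 + (121*(-1/207))*(1/84120) = 273288*I*sqrt(91141)/91141 - 121/207*1/84120 = 273288*I*sqrt(91141)/91141 - 121/17412840 = -121/17412840 + 273288*I*sqrt(91141)/91141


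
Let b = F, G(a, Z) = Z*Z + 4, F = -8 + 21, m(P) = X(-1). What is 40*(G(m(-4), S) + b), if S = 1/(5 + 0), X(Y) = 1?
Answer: 3408/5 ≈ 681.60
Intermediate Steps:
m(P) = 1
S = ⅕ (S = 1/5 = ⅕ ≈ 0.20000)
F = 13
G(a, Z) = 4 + Z² (G(a, Z) = Z² + 4 = 4 + Z²)
b = 13
40*(G(m(-4), S) + b) = 40*((4 + (⅕)²) + 13) = 40*((4 + 1/25) + 13) = 40*(101/25 + 13) = 40*(426/25) = 3408/5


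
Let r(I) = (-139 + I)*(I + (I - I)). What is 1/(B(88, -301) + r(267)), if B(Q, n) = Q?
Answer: 1/34264 ≈ 2.9185e-5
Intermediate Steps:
r(I) = I*(-139 + I) (r(I) = (-139 + I)*(I + 0) = (-139 + I)*I = I*(-139 + I))
1/(B(88, -301) + r(267)) = 1/(88 + 267*(-139 + 267)) = 1/(88 + 267*128) = 1/(88 + 34176) = 1/34264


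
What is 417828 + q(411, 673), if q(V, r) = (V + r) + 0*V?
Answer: 418912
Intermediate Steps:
q(V, r) = V + r (q(V, r) = (V + r) + 0 = V + r)
417828 + q(411, 673) = 417828 + (411 + 673) = 417828 + 1084 = 418912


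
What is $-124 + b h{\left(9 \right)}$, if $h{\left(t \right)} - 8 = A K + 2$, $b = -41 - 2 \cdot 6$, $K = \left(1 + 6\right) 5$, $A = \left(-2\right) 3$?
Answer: $10476$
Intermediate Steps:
$A = -6$
$K = 35$ ($K = 7 \cdot 5 = 35$)
$b = -53$ ($b = -41 - 12 = -53$)
$h{\left(t \right)} = -200$ ($h{\left(t \right)} = 8 + \left(\left(-6\right) 35 + 2\right) = 8 + \left(-210 + 2\right) = 8 - 208 = -200$)
$-124 + b h{\left(9 \right)} = -124 - -10600 = -124 + 10600 = 10476$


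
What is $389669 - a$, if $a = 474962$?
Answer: $-85293$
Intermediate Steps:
$389669 - a = 389669 - 474962 = -85293$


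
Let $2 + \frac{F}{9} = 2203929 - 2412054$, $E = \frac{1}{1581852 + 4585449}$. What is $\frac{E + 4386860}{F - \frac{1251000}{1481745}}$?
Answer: $- \frac{2672582566745164163}{1141165111996902069} \approx -2.342$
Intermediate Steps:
$E = \frac{1}{6167301} \approx 1.6215 \cdot 10^{-7}$
$F = -1873143$ ($F = -18 + 9 \left(2203929 - 2412054\right) = -18 + 9 \left(-208125\right) = -18 - 1873125 = -1873143$)
$\frac{E + 4386860}{F - \frac{1251000}{1481745}} = \frac{\frac{1}{6167301} + 4386860}{-1873143 - \frac{1251000}{1481745}} = \frac{27055086064861}{6167301 \left(-1873143 - \frac{83400}{98783}\right)} = \frac{27055086064861}{6167301 \left(- \frac{185034768369}{98783}\right)} = \frac{27055086064861}{6167301} \left(- \frac{98783}{185034768369}\right) = - \frac{2672582566745164163}{1141165111996902069}$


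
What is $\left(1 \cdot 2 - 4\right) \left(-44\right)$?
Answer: $88$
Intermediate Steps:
$\left(1 \cdot 2 - 4\right) \left(-44\right) = \left(2 - 4\right) \left(-44\right) = \left(-2\right) \left(-44\right) = 88$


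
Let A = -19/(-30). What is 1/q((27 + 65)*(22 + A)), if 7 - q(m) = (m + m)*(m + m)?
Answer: -225/3902249449 ≈ -5.7659e-8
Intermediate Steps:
A = 19/30 (A = -19*(-1/30) = 19/30 ≈ 0.63333)
q(m) = 7 - 4*m² (q(m) = 7 - (m + m)*(m + m) = 7 - 2*m*2*m = 7 - 4*m²)
1/q((27 + 65)*(22 + A)) = 1/(7 - 4*(22 + 19/30)²*(27 + 65)²) = 1/(7 - 4*(92*(679/30))²) = 1/(7 - 4*(31234/15)²) = 1/(7 - 4*975562756/225) = 1/(7 - 3902251024/225) = 1/(-3902249449/225) = -225/3902249449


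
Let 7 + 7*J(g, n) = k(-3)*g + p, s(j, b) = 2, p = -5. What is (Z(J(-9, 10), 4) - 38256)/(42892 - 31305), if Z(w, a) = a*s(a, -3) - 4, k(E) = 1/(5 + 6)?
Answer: -38252/11587 ≈ -3.3013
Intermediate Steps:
k(E) = 1/11
J(g, n) = -12/7 + g/77 (J(g, n) = -1 + (g/11 - 5)/7 = -1 + (-5 + g/11)/7 = -1 + (-5/7 + g/77) = -12/7 + g/77)
Z(w, a) = -4 + 2*a (Z(w, a) = a*2 - 4 = 2*a - 4 = -4 + 2*a)
(Z(J(-9, 10), 4) - 38256)/(42892 - 31305) = ((-4 + 2*4) - 38256)/(42892 - 31305) = ((-4 + 8) - 38256)/11587 = (4 - 38256)*(1/11587) = -38252*1/11587 = -38252/11587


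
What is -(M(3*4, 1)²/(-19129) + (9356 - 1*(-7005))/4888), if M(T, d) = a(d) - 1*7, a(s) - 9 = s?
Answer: -6657991/1989416 ≈ -3.3467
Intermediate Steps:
a(s) = 9 + s
M(T, d) = 2 + d (M(T, d) = (9 + d) - 1*7 = (9 + d) - 7 = 2 + d)
-(M(3*4, 1)²/(-19129) + (9356 - 1*(-7005))/4888) = -((2 + 1)²/(-19129) + (9356 - 1*(-7005))/4888) = -(3²*(-1/19129) + (9356 + 7005)*(1/4888)) = -(9*(-1/19129) + 16361*(1/4888)) = -(-9/19129 + 16361/4888) = -1*6657991/1989416 = -6657991/1989416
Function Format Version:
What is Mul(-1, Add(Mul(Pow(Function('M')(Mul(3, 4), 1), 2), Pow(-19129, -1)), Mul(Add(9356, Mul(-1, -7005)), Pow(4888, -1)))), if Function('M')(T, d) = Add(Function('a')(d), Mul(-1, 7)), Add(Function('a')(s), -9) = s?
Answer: Rational(-6657991, 1989416) ≈ -3.3467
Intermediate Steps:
Function('a')(s) = Add(9, s)
Function('M')(T, d) = Add(2, d) (Function('M')(T, d) = Add(Add(9, d), Mul(-1, 7)) = Add(Add(9, d), -7) = Add(2, d))
Mul(-1, Add(Mul(Pow(Function('M')(Mul(3, 4), 1), 2), Pow(-19129, -1)), Mul(Add(9356, Mul(-1, -7005)), Pow(4888, -1)))) = Mul(-1, Add(Mul(Pow(Add(2, 1), 2), Pow(-19129, -1)), Mul(Add(9356, Mul(-1, -7005)), Pow(4888, -1)))) = Mul(-1, Add(Mul(Pow(3, 2), Rational(-1, 19129)), Mul(Add(9356, 7005), Rational(1, 4888)))) = Mul(-1, Add(Mul(9, Rational(-1, 19129)), Mul(16361, Rational(1, 4888)))) = Mul(-1, Add(Rational(-9, 19129), Rational(16361, 4888))) = Mul(-1, Rational(6657991, 1989416)) = Rational(-6657991, 1989416)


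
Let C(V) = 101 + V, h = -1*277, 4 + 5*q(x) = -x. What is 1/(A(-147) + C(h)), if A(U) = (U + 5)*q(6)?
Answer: 1/108 ≈ 0.0092593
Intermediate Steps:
q(x) = -⅘ - x/5 (q(x) = -⅘ + (-x)/5 = -⅘ - x/5)
h = -277
A(U) = -10 - 2*U (A(U) = (U + 5)*(-⅘ - ⅕*6) = (5 + U)*(-⅘ - 6/5) = (5 + U)*(-2) = -10 - 2*U)
1/(A(-147) + C(h)) = 1/((-10 - 2*(-147)) + (101 - 277)) = 1/((-10 + 294) - 176) = 1/(284 - 176) = 1/108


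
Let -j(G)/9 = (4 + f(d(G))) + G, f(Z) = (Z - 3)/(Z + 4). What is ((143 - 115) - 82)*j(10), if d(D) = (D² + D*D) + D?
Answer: 778329/107 ≈ 7274.1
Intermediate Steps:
d(D) = D + 2*D² (d(D) = (D² + D²) + D = 2*D² + D = D + 2*D²)
f(Z) = (-3 + Z)/(4 + Z)
j(G) = -36 - 9*G - 9*(-3 + G*(1 + 2*G))/(4 + G*(1 + 2*G)) (j(G) = -9*((4 + (-3 + G*(1 + 2*G))/(4 + G*(1 + 2*G))) + G) = -9*(4 + G + (-3 + G*(1 + 2*G))/(4 + G*(1 + 2*G))) = -36 - 9*G - 9*(-3 + G*(1 + 2*G))/(4 + G*(1 + 2*G)))
((143 - 115) - 82)*j(10) = ((143 - 115) - 82)*(9*(-13 - 11*10² - 9*10 - 2*10³)/(4 + 10 + 2*10²)) = (28 - 82)*(9*(-13 - 11*100 - 90 - 2*1000)/(4 + 10 + 2*100)) = -486*(-13 - 1100 - 90 - 2000)/(4 + 10 + 200) = -486*(-3203)/214 = -54*(-28827/214) = 778329/107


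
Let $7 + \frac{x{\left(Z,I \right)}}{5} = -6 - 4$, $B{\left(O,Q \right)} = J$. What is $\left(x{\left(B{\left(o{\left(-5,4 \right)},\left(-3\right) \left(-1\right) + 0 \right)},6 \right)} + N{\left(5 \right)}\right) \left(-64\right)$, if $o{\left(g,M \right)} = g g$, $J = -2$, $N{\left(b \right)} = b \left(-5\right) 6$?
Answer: $15040$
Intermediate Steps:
$N{\left(b \right)} = - 30 b$ ($N{\left(b \right)} = - 5 b 6 = - 30 b$)
$o{\left(g,M \right)} = g^{2}$
$B{\left(O,Q \right)} = -2$
$x{\left(Z,I \right)} = -85$ ($x{\left(Z,I \right)} = -35 + 5 \left(-6 - 4\right) = -35 + 5 \left(-10\right) = -35 - 50 = -85$)
$\left(x{\left(B{\left(o{\left(-5,4 \right)},\left(-3\right) \left(-1\right) + 0 \right)},6 \right)} + N{\left(5 \right)}\right) \left(-64\right) = \left(-85 - 150\right) \left(-64\right) = \left(-235\right) \left(-64\right) = 15040$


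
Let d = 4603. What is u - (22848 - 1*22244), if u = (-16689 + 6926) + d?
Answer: -5764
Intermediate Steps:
u = -5160 (u = (-16689 + 6926) + 4603 = -9763 + 4603 = -5160)
u - (22848 - 1*22244) = -5160 - (22848 - 1*22244) = -5160 - (22848 - 22244) = -5160 - 1*604 = -5160 - 604 = -5764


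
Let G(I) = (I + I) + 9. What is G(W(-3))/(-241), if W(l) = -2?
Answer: -5/241 ≈ -0.020747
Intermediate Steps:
G(I) = 9 + 2*I (G(I) = 2*I + 9 = 9 + 2*I)
G(W(-3))/(-241) = (9 + 2*(-2))/(-241) = (9 - 4)*(-1/241) = 5*(-1/241) = -5/241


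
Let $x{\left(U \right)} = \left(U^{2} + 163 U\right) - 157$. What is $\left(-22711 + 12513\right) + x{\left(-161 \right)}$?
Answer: $-10677$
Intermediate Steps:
$x{\left(U \right)} = -157 + U^{2} + 163 U$
$\left(-22711 + 12513\right) + x{\left(-161 \right)} = \left(-22711 + 12513\right) + \left(-157 + \left(-161\right)^{2} + 163 \left(-161\right)\right) = -10198 - 479 = -10677$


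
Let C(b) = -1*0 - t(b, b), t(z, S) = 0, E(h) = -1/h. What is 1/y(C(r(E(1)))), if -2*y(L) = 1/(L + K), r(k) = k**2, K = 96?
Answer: -192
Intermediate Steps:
C(b) = 0 (C(b) = -1*0 - 1*0 = 0 + 0 = 0)
y(L) = -1/(2*(96 + L)) (y(L) = -1/(2*(L + 96)) = -1/(2*(96 + L)))
1/y(C(r(E(1)))) = 1/(-1/(192 + 2*0)) = 1/(-1/(192 + 0)) = 1/(-1/192) = -192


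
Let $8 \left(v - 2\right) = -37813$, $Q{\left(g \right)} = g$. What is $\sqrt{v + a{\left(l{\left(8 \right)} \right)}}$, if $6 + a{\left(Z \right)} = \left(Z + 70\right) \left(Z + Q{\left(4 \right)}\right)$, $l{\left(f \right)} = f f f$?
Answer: $\frac{3 \sqrt{525478}}{4} \approx 543.67$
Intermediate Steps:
$l{\left(f \right)} = f^{3}$ ($l{\left(f \right)} = f^{2} f = f^{3}$)
$a{\left(Z \right)} = -6 + \left(4 + Z\right) \left(70 + Z\right)$ ($a{\left(Z \right)} = -6 + \left(Z + 70\right) \left(Z + 4\right) = -6 + \left(70 + Z\right) \left(4 + Z\right) = -6 + \left(4 + Z\right) \left(70 + Z\right)$)
$v = - \frac{37797}{8}$ ($v = 2 + \frac{1}{8} \left(-37813\right) = 2 - \frac{37813}{8} = - \frac{37797}{8} \approx -4724.6$)
$\sqrt{v + a{\left(l{\left(8 \right)} \right)}} = \sqrt{- \frac{37797}{8} + \left(274 + \left(8^{3}\right)^{2} + 74 \cdot 8^{3}\right)} = \sqrt{- \frac{37797}{8} + \left(274 + 512^{2} + 74 \cdot 512\right)} = \sqrt{- \frac{37797}{8} + \left(274 + 262144 + 37888\right)} = \sqrt{- \frac{37797}{8} + 300306} = \sqrt{\frac{2364651}{8}} = \frac{3 \sqrt{525478}}{4}$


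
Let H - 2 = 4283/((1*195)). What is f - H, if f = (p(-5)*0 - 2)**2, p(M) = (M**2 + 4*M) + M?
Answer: -3893/195 ≈ -19.964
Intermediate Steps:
p(M) = M**2 + 5*M
H = 4673/195 (H = 2 + 4283/((1*195)) = 2 + 4283/195 = 4673/195 ≈ 23.964)
f = 4 (f = (-5*(5 - 5)*0 - 2)**2 = (-5*0*0 - 2)**2 = (0*0 - 2)**2 = (0 - 2)**2 = (-2)**2 = 4)
f - H = 4 - 1*4673/195 = 4 - 4673/195 = -3893/195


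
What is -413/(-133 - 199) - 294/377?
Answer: 58093/125164 ≈ 0.46414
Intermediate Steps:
-413/(-133 - 199) - 294/377 = -413/(-332) - 294*1/377 = -413*(-1/332) - 294/377 = 413/332 - 294/377 = 58093/125164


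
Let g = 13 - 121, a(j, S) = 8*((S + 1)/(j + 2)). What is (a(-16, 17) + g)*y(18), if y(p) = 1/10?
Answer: -414/35 ≈ -11.829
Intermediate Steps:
a(j, S) = 8*(1 + S)/(2 + j) (a(j, S) = 8*((1 + S)/(2 + j)) = 8*(1 + S)/(2 + j))
g = -108
y(p) = ⅒
(a(-16, 17) + g)*y(18) = (8*(1 + 17)/(2 - 16) - 108)*(⅒) = (8*18/(-14) - 108)*(⅒) = (8*(-1/14)*18 - 108)*(⅒) = (-72/7 - 108)*(⅒) = -828/7*⅒ = -414/35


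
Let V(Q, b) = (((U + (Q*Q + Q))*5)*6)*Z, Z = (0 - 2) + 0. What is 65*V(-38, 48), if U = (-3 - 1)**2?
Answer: -5545800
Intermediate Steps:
U = 16 (U = (-4)**2 = 16)
Z = -2 (Z = -2 + 0 = -2)
V(Q, b) = -960 - 60*Q - 60*Q**2 (V(Q, b) = (((16 + (Q*Q + Q))*5)*6)*(-2) = (((16 + (Q**2 + Q))*5)*6)*(-2) = (((16 + (Q + Q**2))*5)*6)*(-2) = (((16 + Q + Q**2)*5)*6)*(-2) = ((80 + 5*Q + 5*Q**2)*6)*(-2) = (480 + 30*Q + 30*Q**2)*(-2) = -960 - 60*Q - 60*Q**2)
65*V(-38, 48) = 65*(-960 - 60*(-38) - 60*(-38)**2) = 65*(-960 + 2280 - 60*1444) = 65*(-960 + 2280 - 86640) = 65*(-85320) = -5545800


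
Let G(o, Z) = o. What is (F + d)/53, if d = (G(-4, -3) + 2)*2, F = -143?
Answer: -147/53 ≈ -2.7736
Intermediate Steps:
d = -4 (d = (-4 + 2)*2 = -2*2 = -4)
(F + d)/53 = (-143 - 4)/53 = (1/53)*(-147) = -147/53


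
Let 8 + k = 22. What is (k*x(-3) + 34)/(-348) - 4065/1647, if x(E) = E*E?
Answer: -46615/15921 ≈ -2.9279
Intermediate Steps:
k = 14 (k = -8 + 22 = 14)
x(E) = E**2
(k*x(-3) + 34)/(-348) - 4065/1647 = (14*(-3)**2 + 34)/(-348) - 4065/1647 = (14*9 + 34)*(-1/348) - 4065*1/1647 = (126 + 34)*(-1/348) - 1355/549 = 160*(-1/348) - 1355/549 = -40/87 - 1355/549 = -46615/15921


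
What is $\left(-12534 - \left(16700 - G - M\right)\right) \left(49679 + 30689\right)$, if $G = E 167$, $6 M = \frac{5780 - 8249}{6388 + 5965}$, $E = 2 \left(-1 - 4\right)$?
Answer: $- \frac{30681088648648}{12353} \approx -2.4837 \cdot 10^{9}$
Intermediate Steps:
$E = -10$ ($E = 2 \left(-5\right) = -10$)
$M = - \frac{823}{24706}$ ($M = \frac{\left(5780 - 8249\right) \frac{1}{6388 + 5965}}{6} = \frac{\left(-2469\right) \frac{1}{12353}}{6} = \frac{1}{6} \left(- \frac{2469}{12353}\right) = - \frac{823}{24706} \approx -0.033312$)
$G = -1670$ ($G = \left(-10\right) 167 = -1670$)
$\left(-12534 - \left(16700 - G - M\right)\right) \left(49679 + 30689\right) = \left(-12534 - \frac{453850043}{24706}\right) \left(49679 + 30689\right) = \left(-12534 - \frac{453850043}{24706}\right) 80368 = \left(- \frac{763515047}{24706}\right) 80368 = - \frac{30681088648648}{12353}$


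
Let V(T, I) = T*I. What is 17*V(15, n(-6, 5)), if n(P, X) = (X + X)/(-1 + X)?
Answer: 1275/2 ≈ 637.50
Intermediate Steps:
n(P, X) = 2*X/(-1 + X) (n(P, X) = (2*X)/(-1 + X) = 2*X/(-1 + X))
V(T, I) = I*T
17*V(15, n(-6, 5)) = 17*((2*5/(-1 + 5))*15) = 17*((2*5/4)*15) = 17*((2*5*(1/4))*15) = 17*((5/2)*15) = 17*(75/2) = 1275/2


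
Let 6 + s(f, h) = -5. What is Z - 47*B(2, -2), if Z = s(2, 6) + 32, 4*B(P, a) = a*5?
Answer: 277/2 ≈ 138.50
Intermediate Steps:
s(f, h) = -11 (s(f, h) = -6 - 5 = -11)
B(P, a) = 5*a/4 (B(P, a) = (a*5)/4 = (5*a)/4 = 5*a/4)
Z = 21 (Z = -11 + 32 = 21)
Z - 47*B(2, -2) = 21 - 235*(-2)/4 = 21 - 47*(-5/2) = 21 + 235/2 = 277/2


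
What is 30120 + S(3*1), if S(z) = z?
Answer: 30123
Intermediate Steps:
30120 + S(3*1) = 30120 + 3*1 = 30120 + 3 = 30123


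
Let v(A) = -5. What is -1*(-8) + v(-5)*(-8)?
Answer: 48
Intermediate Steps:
-1*(-8) + v(-5)*(-8) = -1*(-8) - 5*(-8) = 8 + 40 = 48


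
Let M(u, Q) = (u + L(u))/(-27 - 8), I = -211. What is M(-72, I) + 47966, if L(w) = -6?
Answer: 1678888/35 ≈ 47968.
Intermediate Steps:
M(u, Q) = 6/35 - u/35 (M(u, Q) = (u - 6)/(-27 - 8) = (-6 + u)/(-35) = (-6 + u)*(-1/35) = 6/35 - u/35)
M(-72, I) + 47966 = (6/35 - 1/35*(-72)) + 47966 = (6/35 + 72/35) + 47966 = 78/35 + 47966 = 1678888/35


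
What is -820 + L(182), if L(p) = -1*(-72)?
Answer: -748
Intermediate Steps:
L(p) = 72
-820 + L(182) = -820 + 72 = -748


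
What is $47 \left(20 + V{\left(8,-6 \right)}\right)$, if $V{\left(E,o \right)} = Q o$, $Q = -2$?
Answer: $1504$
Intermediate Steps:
$V{\left(E,o \right)} = - 2 o$
$47 \left(20 + V{\left(8,-6 \right)}\right) = 47 \left(20 - -12\right) = 47 \left(20 + 12\right) = 47 \cdot 32 = 1504$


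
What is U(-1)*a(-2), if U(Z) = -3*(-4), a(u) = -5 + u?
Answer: -84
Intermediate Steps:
U(Z) = 12
U(-1)*a(-2) = 12*(-5 - 2) = 12*(-7) = -84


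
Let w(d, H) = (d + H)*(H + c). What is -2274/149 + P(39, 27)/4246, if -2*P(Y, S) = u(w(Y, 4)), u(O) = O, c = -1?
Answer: -19330029/1265308 ≈ -15.277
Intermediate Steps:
w(d, H) = (-1 + H)*(H + d) (w(d, H) = (d + H)*(H - 1) = (H + d)*(-1 + H) = (-1 + H)*(H + d))
P(Y, S) = -6 - 3*Y/2 (P(Y, S) = -(4**2 - 1*4 - Y + 4*Y)/2 = -(16 - 4 - Y + 4*Y)/2 = -(12 + 3*Y)/2 = -6 - 3*Y/2)
-2274/149 + P(39, 27)/4246 = -2274/149 + (-6 - 3/2*39)/4246 = -2274*1/149 + (-6 - 117/2)*(1/4246) = -2274/149 - 129/2*1/4246 = -2274/149 - 129/8492 = -19330029/1265308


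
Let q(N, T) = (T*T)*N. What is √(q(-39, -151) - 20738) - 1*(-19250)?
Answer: 19250 + I*√909977 ≈ 19250.0 + 953.93*I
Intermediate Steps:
q(N, T) = N*T² (q(N, T) = T²*N = N*T²)
√(q(-39, -151) - 20738) - 1*(-19250) = √(-39*(-151)² - 20738) - 1*(-19250) = √(-39*22801 - 20738) + 19250 = √(-889239 - 20738) + 19250 = √(-909977) + 19250 = I*√909977 + 19250 = 19250 + I*√909977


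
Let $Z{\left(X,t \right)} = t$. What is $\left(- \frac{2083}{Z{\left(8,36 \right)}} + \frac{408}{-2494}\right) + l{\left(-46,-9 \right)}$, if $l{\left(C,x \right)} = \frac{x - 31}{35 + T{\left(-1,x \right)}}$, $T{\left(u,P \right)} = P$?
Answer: $- \frac{34760825}{583596} \approx -59.563$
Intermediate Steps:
$l{\left(C,x \right)} = \frac{-31 + x}{35 + x}$ ($l{\left(C,x \right)} = \frac{x - 31}{35 + x} = \frac{-31 + x}{35 + x}$)
$\left(- \frac{2083}{Z{\left(8,36 \right)}} + \frac{408}{-2494}\right) + l{\left(-46,-9 \right)} = \left(- \frac{2083}{36} + \frac{408}{-2494}\right) + \frac{-31 - 9}{35 - 9} = \left(\left(-2083\right) \frac{1}{36} + 408 \left(- \frac{1}{2494}\right)\right) + \frac{1}{26} \left(-40\right) = \left(- \frac{2083}{36} - \frac{204}{1247}\right) + \frac{1}{26} \left(-40\right) = - \frac{2604845}{44892} - \frac{20}{13} = - \frac{34760825}{583596}$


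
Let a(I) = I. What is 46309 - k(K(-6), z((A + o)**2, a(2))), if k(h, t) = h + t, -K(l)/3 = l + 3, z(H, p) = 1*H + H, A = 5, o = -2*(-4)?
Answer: 45962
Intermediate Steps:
o = 8
z(H, p) = 2*H (z(H, p) = H + H = 2*H)
K(l) = -9 - 3*l (K(l) = -3*(l + 3) = -3*(3 + l) = -9 - 3*l)
46309 - k(K(-6), z((A + o)**2, a(2))) = 46309 - ((-9 - 3*(-6)) + 2*(5 + 8)**2) = 46309 - ((-9 + 18) + 2*13**2) = 46309 - (9 + 2*169) = 46309 - (9 + 338) = 46309 - 1*347 = 46309 - 347 = 45962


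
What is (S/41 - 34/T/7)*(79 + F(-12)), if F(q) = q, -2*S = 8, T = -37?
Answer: 23986/10619 ≈ 2.2588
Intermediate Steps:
S = -4 (S = -½*8 = -4)
(S/41 - 34/T/7)*(79 + F(-12)) = (-4/41 - 34/(-37)/7)*(79 - 12) = (-4*1/41 - 34*(-1/37)*(⅐))*67 = (-4/41 + (34/37)*(⅐))*67 = (-4/41 + 34/259)*67 = (358/10619)*67 = 23986/10619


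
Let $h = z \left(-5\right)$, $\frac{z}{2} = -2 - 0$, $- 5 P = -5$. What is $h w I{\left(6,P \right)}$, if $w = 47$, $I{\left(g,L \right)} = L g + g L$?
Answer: $11280$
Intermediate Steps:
$P = 1$ ($P = \left(- \frac{1}{5}\right) \left(-5\right) = 1$)
$I{\left(g,L \right)} = 2 L g$ ($I{\left(g,L \right)} = L g + L g = 2 L g$)
$z = -4$ ($z = 2 \left(-2 - 0\right) = 2 \left(-2 + 0\right) = 2 \left(-2\right) = -4$)
$h = 20$ ($h = \left(-4\right) \left(-5\right) = 20$)
$h w I{\left(6,P \right)} = 20 \cdot 47 \cdot 2 \cdot 1 \cdot 6 = 940 \cdot 12 = 11280$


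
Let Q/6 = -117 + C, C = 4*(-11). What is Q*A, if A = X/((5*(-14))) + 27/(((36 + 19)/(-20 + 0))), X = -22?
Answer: 504942/55 ≈ 9180.8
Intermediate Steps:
C = -44
Q = -966 (Q = 6*(-117 - 44) = 6*(-161) = -966)
A = -3659/385 (A = -22/(5*(-14)) + 27/(((36 + 19)/(-20 + 0))) = -22/(-70) + 27/((55/(-20))) = -22*(-1/70) + 27/((55*(-1/20))) = 11/35 + 27/(-11/4) = 11/35 + 27*(-4/11) = 11/35 - 108/11 = -3659/385 ≈ -9.5039)
Q*A = -966*(-3659/385) = 504942/55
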